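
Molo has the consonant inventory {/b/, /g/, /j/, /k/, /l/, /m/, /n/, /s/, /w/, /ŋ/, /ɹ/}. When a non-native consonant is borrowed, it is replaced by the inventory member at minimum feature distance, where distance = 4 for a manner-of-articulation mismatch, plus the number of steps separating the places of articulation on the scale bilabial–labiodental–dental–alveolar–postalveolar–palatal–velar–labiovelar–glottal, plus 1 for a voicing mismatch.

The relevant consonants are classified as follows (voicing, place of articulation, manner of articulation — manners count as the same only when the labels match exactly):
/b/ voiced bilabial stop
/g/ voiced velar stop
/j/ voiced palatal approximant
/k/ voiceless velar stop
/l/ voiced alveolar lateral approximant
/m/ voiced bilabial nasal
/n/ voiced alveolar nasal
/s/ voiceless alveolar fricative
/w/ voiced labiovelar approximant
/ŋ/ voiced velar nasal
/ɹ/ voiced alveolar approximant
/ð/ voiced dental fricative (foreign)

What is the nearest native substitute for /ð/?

s

/s/ is closest: same manner (fricative), place distance 1 (dental→alveolar), voicing differs (+1); total 2. Next closest is /l/ at distance 5.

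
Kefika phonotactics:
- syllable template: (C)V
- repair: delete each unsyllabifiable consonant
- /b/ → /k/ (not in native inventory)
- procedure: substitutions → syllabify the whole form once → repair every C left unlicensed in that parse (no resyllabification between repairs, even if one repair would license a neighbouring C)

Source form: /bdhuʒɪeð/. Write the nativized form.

huʒɪe

Substitution: /b/ → /k/, giving /kdhuʒɪeð/.
Syllabifying with onset maximization leaves /k/, /d/, /ð/ stranded (no codas are permitted; onsets are limited to one consonant).
Each unlicensed consonant is deleted: /k/, /d/, /ð/.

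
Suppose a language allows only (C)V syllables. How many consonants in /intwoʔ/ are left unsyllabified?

Under (C)V, the unsyllabifiable consonants are /n/, /t/, /ʔ/ (no codas are permitted; onsets are limited to one consonant).

3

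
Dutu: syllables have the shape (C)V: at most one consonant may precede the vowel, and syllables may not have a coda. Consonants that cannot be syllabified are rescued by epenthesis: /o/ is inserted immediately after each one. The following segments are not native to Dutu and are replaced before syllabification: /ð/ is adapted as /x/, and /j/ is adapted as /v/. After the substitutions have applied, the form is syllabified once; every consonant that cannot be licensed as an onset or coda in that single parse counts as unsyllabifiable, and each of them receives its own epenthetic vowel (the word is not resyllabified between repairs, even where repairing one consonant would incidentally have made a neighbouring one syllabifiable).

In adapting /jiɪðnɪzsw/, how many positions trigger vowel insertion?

4

After substitution the input is /viɪxnɪzsw/.
The unsyllabifiable consonants are /x/, /z/, /s/, /w/; each receives one epenthetic vowel.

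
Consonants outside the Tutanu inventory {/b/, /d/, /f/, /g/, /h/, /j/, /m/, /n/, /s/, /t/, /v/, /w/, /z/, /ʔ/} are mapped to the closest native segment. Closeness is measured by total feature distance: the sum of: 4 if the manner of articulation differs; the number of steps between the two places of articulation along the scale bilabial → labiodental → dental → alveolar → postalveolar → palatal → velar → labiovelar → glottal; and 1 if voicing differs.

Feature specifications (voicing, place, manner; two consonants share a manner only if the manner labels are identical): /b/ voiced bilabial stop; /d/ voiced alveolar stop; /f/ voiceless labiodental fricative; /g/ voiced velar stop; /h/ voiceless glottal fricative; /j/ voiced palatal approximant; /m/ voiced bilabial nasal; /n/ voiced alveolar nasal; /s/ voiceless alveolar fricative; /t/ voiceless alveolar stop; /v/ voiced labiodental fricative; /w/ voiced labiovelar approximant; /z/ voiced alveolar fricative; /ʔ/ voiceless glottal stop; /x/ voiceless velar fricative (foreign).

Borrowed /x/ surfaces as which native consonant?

h

/h/ is closest: same manner (fricative), place distance 2 (velar→glottal), same voicing; total 2. Next closest is /s/ at distance 3.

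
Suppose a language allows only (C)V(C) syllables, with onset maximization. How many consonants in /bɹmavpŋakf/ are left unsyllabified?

4

Syllabifying with onset maximization leaves /b/, /ɹ/, /p/, /f/ stranded (at most one coda consonant is licensed; onsets are limited to one consonant).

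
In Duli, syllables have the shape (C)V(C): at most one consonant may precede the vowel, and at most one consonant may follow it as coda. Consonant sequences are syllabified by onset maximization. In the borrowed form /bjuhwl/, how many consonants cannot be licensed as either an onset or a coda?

The consonants /b/, /w/, /l/ cannot be parsed into a legal (C)V(C) syllable (at most one coda consonant is licensed; onsets are limited to one consonant).

3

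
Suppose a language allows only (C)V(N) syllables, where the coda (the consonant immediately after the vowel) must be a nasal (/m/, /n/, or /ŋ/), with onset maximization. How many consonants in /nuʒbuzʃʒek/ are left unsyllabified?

Under (C)V(N), the unsyllabifiable consonants are /ʒ/, /z/, /ʃ/, /k/ (only a nasal (/m/, /n/, or /ŋ/) is licensed in coda position; onsets are limited to one consonant).

4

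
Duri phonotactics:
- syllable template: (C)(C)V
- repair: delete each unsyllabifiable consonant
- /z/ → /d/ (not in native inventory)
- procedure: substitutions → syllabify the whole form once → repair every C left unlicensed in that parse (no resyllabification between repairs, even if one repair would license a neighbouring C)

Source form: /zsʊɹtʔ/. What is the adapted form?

Substitution: /z/ → /d/, giving /dsʊɹtʔ/.
Under (C)(C)V, the unsyllabifiable consonants are /ɹ/, /t/, /ʔ/ (no codas are permitted; onsets may contain at most 2 consonants).
Deletion applies to /ɹ/, /t/, /ʔ/.

dsʊ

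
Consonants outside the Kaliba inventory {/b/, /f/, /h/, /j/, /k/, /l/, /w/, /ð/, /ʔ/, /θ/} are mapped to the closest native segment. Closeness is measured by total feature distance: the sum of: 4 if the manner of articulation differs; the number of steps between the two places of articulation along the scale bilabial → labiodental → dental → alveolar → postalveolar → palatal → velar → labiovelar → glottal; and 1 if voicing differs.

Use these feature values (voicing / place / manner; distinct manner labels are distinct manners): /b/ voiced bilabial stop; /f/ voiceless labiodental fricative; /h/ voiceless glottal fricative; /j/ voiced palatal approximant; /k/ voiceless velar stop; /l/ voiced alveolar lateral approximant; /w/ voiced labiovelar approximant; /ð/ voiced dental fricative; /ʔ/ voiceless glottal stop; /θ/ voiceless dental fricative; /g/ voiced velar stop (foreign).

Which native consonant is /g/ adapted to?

/k/ is closest: same manner (stop), place distance 0 (velar→velar), voicing differs (+1); total 1. Next closest is /ʔ/ at distance 3.

k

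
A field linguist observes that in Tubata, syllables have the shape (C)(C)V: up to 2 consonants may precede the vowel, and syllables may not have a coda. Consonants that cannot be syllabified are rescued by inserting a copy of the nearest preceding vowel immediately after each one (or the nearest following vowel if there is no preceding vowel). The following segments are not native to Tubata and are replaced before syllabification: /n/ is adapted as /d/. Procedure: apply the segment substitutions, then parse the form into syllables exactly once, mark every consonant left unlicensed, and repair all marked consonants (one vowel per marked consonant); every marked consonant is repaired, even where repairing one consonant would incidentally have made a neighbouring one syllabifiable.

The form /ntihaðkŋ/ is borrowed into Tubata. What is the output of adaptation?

dtihaðakaŋa

Substitution: /n/ → /d/, giving /dtihaðkŋ/.
Syllabifying with onset maximization leaves /ð/, /k/, /ŋ/ stranded (no codas are permitted; onsets may contain at most 2 consonants).
Epenthesis after each stranded consonant: /ð/ → /ða/, /k/ → /ka/, /ŋ/ → /ŋa/.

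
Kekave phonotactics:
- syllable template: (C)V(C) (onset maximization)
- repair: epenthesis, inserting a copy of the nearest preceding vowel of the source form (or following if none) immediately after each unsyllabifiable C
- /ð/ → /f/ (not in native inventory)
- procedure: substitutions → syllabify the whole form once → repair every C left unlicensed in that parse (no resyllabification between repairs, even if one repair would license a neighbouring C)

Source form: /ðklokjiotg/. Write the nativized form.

Substitution: /ð/ → /f/, giving /fklokjiotg/.
Under (C)V(C), the unsyllabifiable consonants are /f/, /k/, /g/ (at most one coda consonant is licensed; onsets are limited to one consonant).
Epenthesis after each stranded consonant: /f/ → /fo/, /k/ → /ko/, /g/ → /go/.

fokolokjiotgo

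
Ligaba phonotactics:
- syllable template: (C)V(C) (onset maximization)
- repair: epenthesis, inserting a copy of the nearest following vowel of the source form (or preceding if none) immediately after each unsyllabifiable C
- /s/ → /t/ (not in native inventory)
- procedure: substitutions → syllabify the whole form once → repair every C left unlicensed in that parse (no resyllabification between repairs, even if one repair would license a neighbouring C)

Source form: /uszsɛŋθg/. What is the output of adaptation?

utzɛtɛŋθɛgɛ

Substitution: /s/ → /t/, giving /utztɛŋθg/.
Syllabifying with onset maximization leaves /z/, /θ/, /g/ stranded (at most one coda consonant is licensed; onsets are limited to one consonant).
Inserting the epenthetic vowel yields /z/ → /zɛ/, /θ/ → /θɛ/, /g/ → /gɛ/.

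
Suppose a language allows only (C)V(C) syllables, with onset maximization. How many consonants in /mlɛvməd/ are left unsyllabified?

1

The consonants /m/ cannot be parsed into a legal (C)V(C) syllable (at most one coda consonant is licensed; onsets are limited to one consonant).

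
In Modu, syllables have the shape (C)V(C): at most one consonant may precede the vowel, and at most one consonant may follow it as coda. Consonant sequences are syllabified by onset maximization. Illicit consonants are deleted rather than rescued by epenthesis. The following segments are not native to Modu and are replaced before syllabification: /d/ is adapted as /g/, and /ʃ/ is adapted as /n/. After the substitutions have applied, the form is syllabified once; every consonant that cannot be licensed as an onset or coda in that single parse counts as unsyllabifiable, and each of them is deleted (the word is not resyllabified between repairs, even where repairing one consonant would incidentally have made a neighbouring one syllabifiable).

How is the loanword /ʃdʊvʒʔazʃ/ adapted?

gʊvʔaz

Substitution: /ʃ/ → /n/, /d/ → /g/, giving /ngʊvʒʔazn/.
Under (C)V(C), the unsyllabifiable consonants are /n/, /ʒ/, /n/ (at most one coda consonant is licensed; onsets are limited to one consonant).
Each unlicensed consonant is deleted: /n/, /ʒ/, /n/.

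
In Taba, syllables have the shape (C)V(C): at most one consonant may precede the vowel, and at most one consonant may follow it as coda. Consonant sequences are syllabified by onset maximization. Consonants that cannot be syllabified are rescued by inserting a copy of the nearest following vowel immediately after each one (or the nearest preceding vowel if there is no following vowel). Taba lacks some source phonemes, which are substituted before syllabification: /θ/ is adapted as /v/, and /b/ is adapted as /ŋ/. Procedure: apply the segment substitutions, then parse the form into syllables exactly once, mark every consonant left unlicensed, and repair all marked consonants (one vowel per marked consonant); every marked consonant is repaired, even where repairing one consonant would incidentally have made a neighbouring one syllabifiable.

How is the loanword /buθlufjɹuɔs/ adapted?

Substitution: /b/ → /ŋ/, /θ/ → /v/, giving /ŋuvlufjɹuɔs/.
The consonants /j/ cannot be parsed into a legal (C)V(C) syllable (at most one coda consonant is licensed; onsets are limited to one consonant).
Inserting the epenthetic vowel yields /j/ → /ju/.

ŋuvlufjuɹuɔs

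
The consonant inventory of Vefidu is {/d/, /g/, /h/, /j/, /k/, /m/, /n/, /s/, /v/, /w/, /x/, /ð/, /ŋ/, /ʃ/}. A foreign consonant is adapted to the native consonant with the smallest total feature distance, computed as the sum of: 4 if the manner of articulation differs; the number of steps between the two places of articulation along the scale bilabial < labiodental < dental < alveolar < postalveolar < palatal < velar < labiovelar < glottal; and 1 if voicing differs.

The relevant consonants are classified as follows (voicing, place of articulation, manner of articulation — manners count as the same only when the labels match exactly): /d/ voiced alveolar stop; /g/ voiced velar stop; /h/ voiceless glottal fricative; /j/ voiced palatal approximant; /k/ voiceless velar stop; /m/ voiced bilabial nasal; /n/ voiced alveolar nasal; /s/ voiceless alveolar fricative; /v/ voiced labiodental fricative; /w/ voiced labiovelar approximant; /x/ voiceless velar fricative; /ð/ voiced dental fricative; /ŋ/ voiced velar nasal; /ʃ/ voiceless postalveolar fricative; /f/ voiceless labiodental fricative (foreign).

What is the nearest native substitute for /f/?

v

/v/ is closest: same manner (fricative), place distance 0 (labiodental→labiodental), voicing differs (+1); total 1. Next closest is /s/ at distance 2.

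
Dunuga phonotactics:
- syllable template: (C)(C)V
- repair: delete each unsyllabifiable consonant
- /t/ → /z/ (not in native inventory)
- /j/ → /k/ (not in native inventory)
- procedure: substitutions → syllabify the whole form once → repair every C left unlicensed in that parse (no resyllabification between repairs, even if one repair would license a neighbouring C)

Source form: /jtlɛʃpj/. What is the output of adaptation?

zlɛ

Substitution: /j/ → /k/, /t/ → /z/, giving /kzlɛʃpk/.
Under (C)(C)V, the unsyllabifiable consonants are /k/, /ʃ/, /p/, /k/ (no codas are permitted; onsets may contain at most 2 consonants).
Deleting the stranded consonants removes /k/, /ʃ/, /p/, /k/.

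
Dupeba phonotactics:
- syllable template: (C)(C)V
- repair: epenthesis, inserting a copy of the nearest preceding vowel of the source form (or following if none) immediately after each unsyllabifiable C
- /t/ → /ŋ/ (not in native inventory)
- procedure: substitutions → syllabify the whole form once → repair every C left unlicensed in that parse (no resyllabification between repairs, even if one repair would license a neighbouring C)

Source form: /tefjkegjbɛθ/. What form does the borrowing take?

Substitution: /t/ → /ŋ/, giving /ŋefjkegjbɛθ/.
Under (C)(C)V, the unsyllabifiable consonants are /f/, /g/, /θ/ (no codas are permitted; onsets may contain at most 2 consonants).
Inserting the epenthetic vowel yields /f/ → /fe/, /g/ → /ge/, /θ/ → /θɛ/.

ŋefejkegejbɛθɛ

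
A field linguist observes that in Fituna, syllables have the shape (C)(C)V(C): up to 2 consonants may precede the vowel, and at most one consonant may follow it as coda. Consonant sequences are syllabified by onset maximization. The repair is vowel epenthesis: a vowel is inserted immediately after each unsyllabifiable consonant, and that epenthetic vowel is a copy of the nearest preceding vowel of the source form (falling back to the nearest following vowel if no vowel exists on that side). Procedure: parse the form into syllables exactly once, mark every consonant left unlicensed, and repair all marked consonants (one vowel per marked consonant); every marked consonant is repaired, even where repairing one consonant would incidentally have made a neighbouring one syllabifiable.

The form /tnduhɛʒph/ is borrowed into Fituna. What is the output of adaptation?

Under (C)(C)V(C), the unsyllabifiable consonants are /t/, /p/, /h/ (at most one coda consonant is licensed; onsets may contain at most 2 consonants).
Each unlicensed consonant becomes the onset of a new syllable: /t/ → /tu/, /p/ → /pɛ/, /h/ → /hɛ/.

tunduhɛʒpɛhɛ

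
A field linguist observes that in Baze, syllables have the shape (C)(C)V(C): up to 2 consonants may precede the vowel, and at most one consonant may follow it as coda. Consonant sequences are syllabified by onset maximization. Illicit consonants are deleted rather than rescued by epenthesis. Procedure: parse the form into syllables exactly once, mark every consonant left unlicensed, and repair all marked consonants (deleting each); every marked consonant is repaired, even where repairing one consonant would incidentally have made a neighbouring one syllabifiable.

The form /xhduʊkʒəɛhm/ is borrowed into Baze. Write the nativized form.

hduʊkʒəɛh

The consonants /x/, /m/ cannot be parsed into a legal (C)(C)V(C) syllable (at most one coda consonant is licensed; onsets may contain at most 2 consonants).
Each unlicensed consonant is deleted: /x/, /m/.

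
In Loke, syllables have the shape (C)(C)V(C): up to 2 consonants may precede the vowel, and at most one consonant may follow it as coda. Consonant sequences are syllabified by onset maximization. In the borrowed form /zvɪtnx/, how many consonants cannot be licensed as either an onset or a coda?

Under (C)(C)V(C), the unsyllabifiable consonants are /n/, /x/ (at most one coda consonant is licensed; onsets may contain at most 2 consonants).

2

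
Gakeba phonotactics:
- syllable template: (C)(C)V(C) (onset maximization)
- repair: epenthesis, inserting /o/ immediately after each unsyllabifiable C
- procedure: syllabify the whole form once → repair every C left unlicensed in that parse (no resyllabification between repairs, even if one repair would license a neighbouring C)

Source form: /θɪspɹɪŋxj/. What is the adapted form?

θɪspɹɪŋxojo

Syllabifying with onset maximization leaves /x/, /j/ stranded (at most one coda consonant is licensed; onsets may contain at most 2 consonants).
Inserting the epenthetic vowel yields /x/ → /xo/, /j/ → /jo/.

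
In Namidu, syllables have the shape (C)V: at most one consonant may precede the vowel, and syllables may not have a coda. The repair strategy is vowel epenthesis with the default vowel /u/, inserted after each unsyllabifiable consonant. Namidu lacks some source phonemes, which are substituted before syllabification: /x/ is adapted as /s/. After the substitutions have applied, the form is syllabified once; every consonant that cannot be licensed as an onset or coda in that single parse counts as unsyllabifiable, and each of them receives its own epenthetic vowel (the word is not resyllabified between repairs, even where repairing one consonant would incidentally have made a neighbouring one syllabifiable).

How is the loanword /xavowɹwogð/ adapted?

savowuɹuwoguðu

Substitution: /x/ → /s/, giving /savowɹwogð/.
Syllabifying with onset maximization leaves /w/, /ɹ/, /g/, /ð/ stranded (no codas are permitted; onsets are limited to one consonant).
Each unlicensed consonant becomes the onset of a new syllable: /w/ → /wu/, /ɹ/ → /ɹu/, /g/ → /gu/, /ð/ → /ðu/.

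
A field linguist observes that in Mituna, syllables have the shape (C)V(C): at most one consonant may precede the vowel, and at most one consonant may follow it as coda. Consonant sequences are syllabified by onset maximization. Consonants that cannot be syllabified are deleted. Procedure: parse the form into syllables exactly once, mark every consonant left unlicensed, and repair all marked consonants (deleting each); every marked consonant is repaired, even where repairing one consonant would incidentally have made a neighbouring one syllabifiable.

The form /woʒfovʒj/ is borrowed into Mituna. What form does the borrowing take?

woʒfov

Syllabifying with onset maximization leaves /ʒ/, /j/ stranded (at most one coda consonant is licensed; onsets are limited to one consonant).
Deleting the stranded consonants removes /ʒ/, /j/.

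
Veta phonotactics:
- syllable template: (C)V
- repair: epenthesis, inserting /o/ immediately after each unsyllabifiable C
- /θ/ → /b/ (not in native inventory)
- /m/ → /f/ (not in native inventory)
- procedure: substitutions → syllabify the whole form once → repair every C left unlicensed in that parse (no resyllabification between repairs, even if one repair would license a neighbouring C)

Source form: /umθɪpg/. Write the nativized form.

ufobɪpogo

Substitution: /m/ → /f/, /θ/ → /b/, giving /ufbɪpg/.
The consonants /f/, /p/, /g/ cannot be parsed into a legal (C)V syllable (no codas are permitted; onsets are limited to one consonant).
Epenthesis after each stranded consonant: /f/ → /fo/, /p/ → /po/, /g/ → /go/.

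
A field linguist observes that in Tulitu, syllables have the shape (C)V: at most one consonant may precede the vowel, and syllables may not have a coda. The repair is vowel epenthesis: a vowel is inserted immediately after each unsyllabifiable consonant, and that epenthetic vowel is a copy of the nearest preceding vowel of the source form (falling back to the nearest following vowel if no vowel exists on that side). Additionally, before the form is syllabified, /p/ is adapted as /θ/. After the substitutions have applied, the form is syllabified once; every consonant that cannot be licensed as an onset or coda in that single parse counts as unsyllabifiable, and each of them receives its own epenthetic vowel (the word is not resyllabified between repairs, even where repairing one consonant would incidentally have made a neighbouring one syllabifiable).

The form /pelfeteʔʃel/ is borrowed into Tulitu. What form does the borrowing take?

θelefeteʔeʃele

Substitution: /p/ → /θ/, giving /θelfeteʔʃel/.
Syllabifying with onset maximization leaves /l/, /ʔ/, /l/ stranded (no codas are permitted; onsets are limited to one consonant).
Each unlicensed consonant becomes the onset of a new syllable: /l/ → /le/, /ʔ/ → /ʔe/, /l/ → /le/.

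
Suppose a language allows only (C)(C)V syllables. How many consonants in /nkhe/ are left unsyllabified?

Syllabifying with onset maximization leaves /n/ stranded (no codas are permitted; onsets may contain at most 2 consonants).

1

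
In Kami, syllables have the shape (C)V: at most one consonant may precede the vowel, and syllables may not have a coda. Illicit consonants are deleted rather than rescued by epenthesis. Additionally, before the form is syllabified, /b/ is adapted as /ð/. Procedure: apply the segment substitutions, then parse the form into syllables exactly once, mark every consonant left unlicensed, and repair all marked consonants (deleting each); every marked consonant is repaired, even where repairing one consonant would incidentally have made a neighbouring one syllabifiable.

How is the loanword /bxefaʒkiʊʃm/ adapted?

Substitution: /b/ → /ð/, giving /ðxefaʒkiʊʃm/.
Under (C)V, the unsyllabifiable consonants are /ð/, /ʒ/, /ʃ/, /m/ (no codas are permitted; onsets are limited to one consonant).
Deleting the stranded consonants removes /ð/, /ʒ/, /ʃ/, /m/.

xefakiʊ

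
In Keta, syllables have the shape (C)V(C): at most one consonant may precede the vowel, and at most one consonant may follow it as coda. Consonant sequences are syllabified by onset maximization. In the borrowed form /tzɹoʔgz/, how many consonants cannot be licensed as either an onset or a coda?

4

Syllabifying with onset maximization leaves /t/, /z/, /g/, /z/ stranded (at most one coda consonant is licensed; onsets are limited to one consonant).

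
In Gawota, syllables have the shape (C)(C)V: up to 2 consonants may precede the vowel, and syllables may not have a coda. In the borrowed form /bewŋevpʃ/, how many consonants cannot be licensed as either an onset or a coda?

3

The consonants /v/, /p/, /ʃ/ cannot be parsed into a legal (C)(C)V syllable (no codas are permitted; onsets may contain at most 2 consonants).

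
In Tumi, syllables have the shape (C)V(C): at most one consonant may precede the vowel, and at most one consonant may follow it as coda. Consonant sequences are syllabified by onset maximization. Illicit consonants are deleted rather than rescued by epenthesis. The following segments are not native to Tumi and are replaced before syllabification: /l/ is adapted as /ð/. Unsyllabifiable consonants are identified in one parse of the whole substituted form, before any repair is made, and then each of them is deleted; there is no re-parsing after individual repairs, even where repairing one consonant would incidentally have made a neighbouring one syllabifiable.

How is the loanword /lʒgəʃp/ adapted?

Substitution: /l/ → /ð/, giving /ðʒgəʃp/.
Under (C)V(C), the unsyllabifiable consonants are /ð/, /ʒ/, /p/ (at most one coda consonant is licensed; onsets are limited to one consonant).
Each unlicensed consonant is deleted: /ð/, /ʒ/, /p/.

gəʃ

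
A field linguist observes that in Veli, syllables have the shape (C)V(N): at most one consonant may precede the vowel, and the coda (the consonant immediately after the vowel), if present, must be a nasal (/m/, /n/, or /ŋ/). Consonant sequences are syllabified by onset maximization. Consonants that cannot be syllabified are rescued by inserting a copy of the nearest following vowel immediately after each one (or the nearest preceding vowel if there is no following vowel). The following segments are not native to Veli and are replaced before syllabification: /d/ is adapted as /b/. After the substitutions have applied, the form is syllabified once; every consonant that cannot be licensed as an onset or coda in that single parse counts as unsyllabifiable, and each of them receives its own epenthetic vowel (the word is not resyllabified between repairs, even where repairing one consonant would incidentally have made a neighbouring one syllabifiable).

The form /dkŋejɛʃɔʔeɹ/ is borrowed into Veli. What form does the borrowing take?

bekeŋejɛʃɔʔeɹe

Substitution: /d/ → /b/, giving /bkŋejɛʃɔʔeɹ/.
Syllabifying with onset maximization leaves /b/, /k/, /ɹ/ stranded (only a nasal (/m/, /n/, or /ŋ/) is licensed in coda position; onsets are limited to one consonant).
Epenthesis after each stranded consonant: /b/ → /be/, /k/ → /ke/, /ɹ/ → /ɹe/.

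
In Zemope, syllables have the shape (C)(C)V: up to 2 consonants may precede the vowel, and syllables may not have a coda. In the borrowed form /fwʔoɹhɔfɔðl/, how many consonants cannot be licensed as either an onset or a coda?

The consonants /f/, /ð/, /l/ cannot be parsed into a legal (C)(C)V syllable (no codas are permitted; onsets may contain at most 2 consonants).

3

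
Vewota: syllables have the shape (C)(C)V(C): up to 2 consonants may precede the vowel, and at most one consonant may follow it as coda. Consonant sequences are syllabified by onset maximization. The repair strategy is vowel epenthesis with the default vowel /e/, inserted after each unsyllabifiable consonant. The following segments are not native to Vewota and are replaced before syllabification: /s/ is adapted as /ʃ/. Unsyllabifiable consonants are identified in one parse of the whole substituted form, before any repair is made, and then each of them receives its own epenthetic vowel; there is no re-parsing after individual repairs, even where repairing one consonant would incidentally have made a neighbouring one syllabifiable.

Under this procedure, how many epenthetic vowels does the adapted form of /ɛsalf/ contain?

1

After substitution the input is /ɛʃalf/.
The unsyllabifiable consonants are /f/; each receives one epenthetic vowel.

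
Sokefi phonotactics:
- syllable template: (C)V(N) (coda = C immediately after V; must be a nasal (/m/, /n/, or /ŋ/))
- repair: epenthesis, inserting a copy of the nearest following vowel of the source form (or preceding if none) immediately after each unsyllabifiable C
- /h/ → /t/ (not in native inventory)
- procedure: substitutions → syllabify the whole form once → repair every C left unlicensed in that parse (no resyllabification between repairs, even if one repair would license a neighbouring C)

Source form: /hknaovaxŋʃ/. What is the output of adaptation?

Substitution: /h/ → /t/, giving /tknaovaxŋʃ/.
The consonants /t/, /k/, /x/, /ŋ/, /ʃ/ cannot be parsed into a legal (C)V(N) syllable (only a nasal (/m/, /n/, or /ŋ/) is licensed in coda position; onsets are limited to one consonant).
Each unlicensed consonant becomes the onset of a new syllable: /t/ → /ta/, /k/ → /ka/, /x/ → /xa/, /ŋ/ → /ŋa/, /ʃ/ → /ʃa/.

takanaovaxaŋaʃa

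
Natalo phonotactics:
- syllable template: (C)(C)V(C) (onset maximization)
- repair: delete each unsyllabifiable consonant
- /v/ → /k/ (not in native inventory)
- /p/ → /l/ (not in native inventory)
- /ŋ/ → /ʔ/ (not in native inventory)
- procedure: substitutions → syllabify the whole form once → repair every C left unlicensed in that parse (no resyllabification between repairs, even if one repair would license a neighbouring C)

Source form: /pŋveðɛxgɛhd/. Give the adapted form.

Substitution: /p/ → /l/, /ŋ/ → /ʔ/, /v/ → /k/, giving /lʔkeðɛxgɛhd/.
Syllabifying with onset maximization leaves /l/, /d/ stranded (at most one coda consonant is licensed; onsets may contain at most 2 consonants).
Each unlicensed consonant is deleted: /l/, /d/.

ʔkeðɛxgɛh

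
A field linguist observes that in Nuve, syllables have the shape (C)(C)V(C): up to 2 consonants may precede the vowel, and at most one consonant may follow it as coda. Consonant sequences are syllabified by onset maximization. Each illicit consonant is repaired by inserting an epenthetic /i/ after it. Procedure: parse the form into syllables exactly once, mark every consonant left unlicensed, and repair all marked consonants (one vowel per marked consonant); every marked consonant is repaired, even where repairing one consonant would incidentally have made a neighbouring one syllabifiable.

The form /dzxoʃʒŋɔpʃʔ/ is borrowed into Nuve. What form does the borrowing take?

Under (C)(C)V(C), the unsyllabifiable consonants are /d/, /ʃ/, /ʔ/ (at most one coda consonant is licensed; onsets may contain at most 2 consonants).
Epenthesis after each stranded consonant: /d/ → /di/, /ʃ/ → /ʃi/, /ʔ/ → /ʔi/.

dizxoʃʒŋɔpʃiʔi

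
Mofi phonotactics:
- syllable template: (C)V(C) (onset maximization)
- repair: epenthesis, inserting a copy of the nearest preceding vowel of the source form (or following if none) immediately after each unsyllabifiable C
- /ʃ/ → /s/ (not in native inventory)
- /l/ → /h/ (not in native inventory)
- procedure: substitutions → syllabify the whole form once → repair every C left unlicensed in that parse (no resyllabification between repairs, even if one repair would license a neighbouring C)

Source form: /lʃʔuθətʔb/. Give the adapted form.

Substitution: /l/ → /h/, /ʃ/ → /s/, giving /hsʔuθətʔb/.
Under (C)V(C), the unsyllabifiable consonants are /h/, /s/, /ʔ/, /b/ (at most one coda consonant is licensed; onsets are limited to one consonant).
Each unlicensed consonant becomes the onset of a new syllable: /h/ → /hu/, /s/ → /su/, /ʔ/ → /ʔə/, /b/ → /bə/.

husuʔuθətʔəbə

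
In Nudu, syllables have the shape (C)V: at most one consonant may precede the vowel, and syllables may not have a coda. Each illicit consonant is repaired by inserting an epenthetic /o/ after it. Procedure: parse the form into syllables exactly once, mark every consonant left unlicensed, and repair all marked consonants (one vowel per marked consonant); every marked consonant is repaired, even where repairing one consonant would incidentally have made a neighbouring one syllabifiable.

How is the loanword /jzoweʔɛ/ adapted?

Syllabifying with onset maximization leaves /j/ stranded (no codas are permitted; onsets are limited to one consonant).
Epenthesis after each stranded consonant: /j/ → /jo/.

jozoweʔɛ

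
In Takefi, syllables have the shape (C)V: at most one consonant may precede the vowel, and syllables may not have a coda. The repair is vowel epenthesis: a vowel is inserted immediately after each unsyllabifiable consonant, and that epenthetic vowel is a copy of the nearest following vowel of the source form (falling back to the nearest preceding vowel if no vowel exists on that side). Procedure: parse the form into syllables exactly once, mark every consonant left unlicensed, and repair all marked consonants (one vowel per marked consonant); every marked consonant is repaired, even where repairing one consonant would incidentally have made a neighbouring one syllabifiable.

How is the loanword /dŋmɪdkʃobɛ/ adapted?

dɪŋɪmɪdokoʃobɛ

Syllabifying with onset maximization leaves /d/, /ŋ/, /d/, /k/ stranded (no codas are permitted; onsets are limited to one consonant).
Each unlicensed consonant becomes the onset of a new syllable: /d/ → /dɪ/, /ŋ/ → /ŋɪ/, /d/ → /do/, /k/ → /ko/.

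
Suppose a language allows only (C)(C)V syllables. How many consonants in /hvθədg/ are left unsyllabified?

Under (C)(C)V, the unsyllabifiable consonants are /h/, /d/, /g/ (no codas are permitted; onsets may contain at most 2 consonants).

3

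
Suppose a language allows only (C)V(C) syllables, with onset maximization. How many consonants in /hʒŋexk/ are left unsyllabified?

Syllabifying with onset maximization leaves /h/, /ʒ/, /k/ stranded (at most one coda consonant is licensed; onsets are limited to one consonant).

3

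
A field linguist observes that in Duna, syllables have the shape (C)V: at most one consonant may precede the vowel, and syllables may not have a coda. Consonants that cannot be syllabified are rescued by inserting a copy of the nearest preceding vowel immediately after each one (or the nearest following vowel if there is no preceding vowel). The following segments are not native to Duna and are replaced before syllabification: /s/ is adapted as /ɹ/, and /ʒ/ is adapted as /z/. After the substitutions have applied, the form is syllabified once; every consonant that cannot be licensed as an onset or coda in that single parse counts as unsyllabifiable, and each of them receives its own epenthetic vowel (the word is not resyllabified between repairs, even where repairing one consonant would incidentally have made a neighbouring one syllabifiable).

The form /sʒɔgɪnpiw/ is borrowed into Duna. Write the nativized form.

Substitution: /s/ → /ɹ/, /ʒ/ → /z/, giving /ɹzɔgɪnpiw/.
Under (C)V, the unsyllabifiable consonants are /ɹ/, /n/, /w/ (no codas are permitted; onsets are limited to one consonant).
Each unlicensed consonant becomes the onset of a new syllable: /ɹ/ → /ɹɔ/, /n/ → /nɪ/, /w/ → /wi/.

ɹɔzɔgɪnɪpiwi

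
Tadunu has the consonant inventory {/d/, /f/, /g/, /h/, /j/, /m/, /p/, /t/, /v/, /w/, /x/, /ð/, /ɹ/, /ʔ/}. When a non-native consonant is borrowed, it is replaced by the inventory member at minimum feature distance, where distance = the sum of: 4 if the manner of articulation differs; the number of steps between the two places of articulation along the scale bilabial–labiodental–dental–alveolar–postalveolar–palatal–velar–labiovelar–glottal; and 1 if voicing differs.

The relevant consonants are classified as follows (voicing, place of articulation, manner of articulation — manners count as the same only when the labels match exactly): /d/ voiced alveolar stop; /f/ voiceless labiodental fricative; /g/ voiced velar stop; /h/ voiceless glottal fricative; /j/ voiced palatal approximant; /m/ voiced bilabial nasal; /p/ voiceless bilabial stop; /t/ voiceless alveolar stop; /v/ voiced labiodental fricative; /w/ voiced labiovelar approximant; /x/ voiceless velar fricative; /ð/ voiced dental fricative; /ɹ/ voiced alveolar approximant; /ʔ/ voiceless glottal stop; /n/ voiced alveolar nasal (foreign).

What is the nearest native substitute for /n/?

/m/ is closest: same manner (nasal), place distance 3 (alveolar→bilabial), same voicing; total 3. Next closest is /d/ at distance 4.

m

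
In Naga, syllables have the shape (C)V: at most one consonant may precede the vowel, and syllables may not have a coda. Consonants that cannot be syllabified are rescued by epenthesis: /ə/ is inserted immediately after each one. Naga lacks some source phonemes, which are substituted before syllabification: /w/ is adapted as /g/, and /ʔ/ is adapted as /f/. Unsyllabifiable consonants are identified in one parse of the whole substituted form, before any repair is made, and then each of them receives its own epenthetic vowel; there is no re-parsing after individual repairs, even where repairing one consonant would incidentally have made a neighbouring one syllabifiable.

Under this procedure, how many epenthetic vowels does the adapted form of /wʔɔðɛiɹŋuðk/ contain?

4

After substitution the input is /gfɔðɛiɹŋuðk/.
The unsyllabifiable consonants are /g/, /ɹ/, /ð/, /k/; each receives one epenthetic vowel.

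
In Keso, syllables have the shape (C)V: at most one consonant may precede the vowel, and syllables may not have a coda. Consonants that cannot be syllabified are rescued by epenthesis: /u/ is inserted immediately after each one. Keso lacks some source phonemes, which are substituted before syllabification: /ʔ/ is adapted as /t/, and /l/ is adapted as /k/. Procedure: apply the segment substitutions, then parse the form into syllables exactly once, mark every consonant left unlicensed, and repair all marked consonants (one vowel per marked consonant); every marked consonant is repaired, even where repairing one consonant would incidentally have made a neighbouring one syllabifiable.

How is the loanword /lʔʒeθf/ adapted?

Substitution: /l/ → /k/, /ʔ/ → /t/, giving /ktʒeθf/.
The consonants /k/, /t/, /θ/, /f/ cannot be parsed into a legal (C)V syllable (no codas are permitted; onsets are limited to one consonant).
Inserting the epenthetic vowel yields /k/ → /ku/, /t/ → /tu/, /θ/ → /θu/, /f/ → /fu/.

kutuʒeθufu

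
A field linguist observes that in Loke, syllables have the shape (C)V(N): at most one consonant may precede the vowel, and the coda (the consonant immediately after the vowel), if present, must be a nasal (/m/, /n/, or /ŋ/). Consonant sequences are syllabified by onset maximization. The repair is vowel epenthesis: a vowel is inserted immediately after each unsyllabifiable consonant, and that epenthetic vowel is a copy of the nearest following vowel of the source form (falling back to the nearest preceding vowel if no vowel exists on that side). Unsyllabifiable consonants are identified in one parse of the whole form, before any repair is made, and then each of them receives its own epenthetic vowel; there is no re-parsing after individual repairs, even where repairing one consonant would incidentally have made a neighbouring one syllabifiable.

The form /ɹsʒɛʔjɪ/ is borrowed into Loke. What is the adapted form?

The consonants /ɹ/, /s/, /ʔ/ cannot be parsed into a legal (C)V(N) syllable (only a nasal (/m/, /n/, or /ŋ/) is licensed in coda position; onsets are limited to one consonant).
Each unlicensed consonant becomes the onset of a new syllable: /ɹ/ → /ɹɛ/, /s/ → /sɛ/, /ʔ/ → /ʔɪ/.

ɹɛsɛʒɛʔɪjɪ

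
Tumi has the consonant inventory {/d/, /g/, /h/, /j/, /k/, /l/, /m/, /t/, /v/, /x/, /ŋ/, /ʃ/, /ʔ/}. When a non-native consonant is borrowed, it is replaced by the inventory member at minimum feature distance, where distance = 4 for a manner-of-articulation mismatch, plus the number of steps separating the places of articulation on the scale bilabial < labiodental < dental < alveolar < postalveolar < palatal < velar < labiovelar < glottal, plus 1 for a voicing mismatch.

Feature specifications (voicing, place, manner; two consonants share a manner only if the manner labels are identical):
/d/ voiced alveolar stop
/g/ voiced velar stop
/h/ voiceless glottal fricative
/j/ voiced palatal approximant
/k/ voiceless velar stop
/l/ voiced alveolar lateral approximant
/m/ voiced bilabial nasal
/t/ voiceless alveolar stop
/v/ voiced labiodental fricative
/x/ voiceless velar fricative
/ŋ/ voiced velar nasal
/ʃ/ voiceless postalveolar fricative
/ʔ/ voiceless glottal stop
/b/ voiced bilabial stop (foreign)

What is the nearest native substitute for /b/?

/d/ is closest: same manner (stop), place distance 3 (bilabial→alveolar), same voicing; total 3. Next closest is /m/ at distance 4.

d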